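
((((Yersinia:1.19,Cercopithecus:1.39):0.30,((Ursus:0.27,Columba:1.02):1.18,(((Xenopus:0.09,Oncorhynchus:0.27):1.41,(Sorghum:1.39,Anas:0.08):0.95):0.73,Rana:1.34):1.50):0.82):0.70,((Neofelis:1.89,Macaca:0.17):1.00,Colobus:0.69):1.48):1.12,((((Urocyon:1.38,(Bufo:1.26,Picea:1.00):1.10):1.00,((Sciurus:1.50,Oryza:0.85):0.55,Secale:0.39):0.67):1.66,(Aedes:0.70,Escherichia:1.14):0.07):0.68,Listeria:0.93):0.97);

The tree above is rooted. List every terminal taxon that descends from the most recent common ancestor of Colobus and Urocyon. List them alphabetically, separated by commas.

Aedes, Anas, Bufo, Cercopithecus, Colobus, Columba, Escherichia, Listeria, Macaca, Neofelis, Oncorhynchus, Oryza, Picea, Rana, Sciurus, Secale, Sorghum, Urocyon, Ursus, Xenopus, Yersinia

Tracing Colobus: it sits inside ((Neofelis,Macaca),Colobus).
Tracing Urocyon: it sits inside (Urocyon,(Bufo,Picea)).
The smallest clade enclosing both is the whole tree (their MRCA is the root), so the answer is all 21 tips in alphabetical order.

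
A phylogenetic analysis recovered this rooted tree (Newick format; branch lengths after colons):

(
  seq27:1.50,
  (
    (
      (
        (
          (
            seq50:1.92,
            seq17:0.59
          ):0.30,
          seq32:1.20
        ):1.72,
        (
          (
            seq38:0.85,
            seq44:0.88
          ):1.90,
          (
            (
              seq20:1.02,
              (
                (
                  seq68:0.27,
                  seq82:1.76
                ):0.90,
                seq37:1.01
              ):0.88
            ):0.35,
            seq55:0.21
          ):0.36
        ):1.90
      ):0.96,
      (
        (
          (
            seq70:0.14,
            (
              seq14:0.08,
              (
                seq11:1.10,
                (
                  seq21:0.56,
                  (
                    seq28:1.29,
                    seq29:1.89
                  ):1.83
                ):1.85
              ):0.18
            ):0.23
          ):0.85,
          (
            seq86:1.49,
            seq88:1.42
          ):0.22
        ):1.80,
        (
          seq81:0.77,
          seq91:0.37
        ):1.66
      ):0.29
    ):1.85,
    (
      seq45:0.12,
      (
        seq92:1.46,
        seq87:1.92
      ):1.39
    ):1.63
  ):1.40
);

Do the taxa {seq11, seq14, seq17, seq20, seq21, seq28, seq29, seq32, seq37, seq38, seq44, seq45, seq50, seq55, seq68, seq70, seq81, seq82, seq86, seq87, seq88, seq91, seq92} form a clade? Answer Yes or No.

Yes

The most recent common ancestor of these taxa subtends (((((seq50,seq17),seq32),((seq38,seq44),((seq20,((seq68,seq82),seq37)),seq55))),(((seq70,(seq14,(seq11,(seq21,(seq28,seq29))))),(seq86,seq88)),(seq81,seq91))),(seq45,(seq92,seq87))).
That clade has exactly 23 tips — every listed taxon and nothing else — so the group is monophyletic.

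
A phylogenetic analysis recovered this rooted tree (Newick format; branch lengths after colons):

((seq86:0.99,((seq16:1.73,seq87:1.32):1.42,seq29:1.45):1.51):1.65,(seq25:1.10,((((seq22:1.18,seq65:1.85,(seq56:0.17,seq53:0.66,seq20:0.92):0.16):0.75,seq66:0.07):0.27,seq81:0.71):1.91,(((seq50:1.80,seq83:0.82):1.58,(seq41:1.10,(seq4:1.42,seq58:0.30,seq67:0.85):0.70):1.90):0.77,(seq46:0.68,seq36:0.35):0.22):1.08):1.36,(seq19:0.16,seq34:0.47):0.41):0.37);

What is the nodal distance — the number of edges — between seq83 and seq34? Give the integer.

The MRCA of seq83 and seq34 is the node subtending (seq25,((((seq22,seq65,(seq56,seq53,seq20)),seq66),seq81),(((seq50,seq83),(seq41,(seq4,seq58,seq67))),(seq46,seq36))),(seq19,seq34)).
From seq83 up to that node: 5 branches. From seq34 up to the same node: 2 branches. Total: 5 + 2 = 7.

7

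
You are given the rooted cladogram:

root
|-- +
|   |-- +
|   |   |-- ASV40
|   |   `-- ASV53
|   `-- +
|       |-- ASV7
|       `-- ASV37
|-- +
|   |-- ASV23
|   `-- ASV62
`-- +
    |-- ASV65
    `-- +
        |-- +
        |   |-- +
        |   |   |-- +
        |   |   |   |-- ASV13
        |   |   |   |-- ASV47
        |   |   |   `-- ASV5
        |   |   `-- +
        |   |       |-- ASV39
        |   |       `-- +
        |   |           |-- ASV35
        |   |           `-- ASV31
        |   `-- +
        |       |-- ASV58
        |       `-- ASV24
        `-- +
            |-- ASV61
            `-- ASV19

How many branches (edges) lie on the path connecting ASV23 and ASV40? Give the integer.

5

The MRCA of ASV23 and ASV40 is the root of the tree.
From ASV23 up to that node: 2 branches. From ASV40 up to the same node: 3 branches. Total: 2 + 3 = 5.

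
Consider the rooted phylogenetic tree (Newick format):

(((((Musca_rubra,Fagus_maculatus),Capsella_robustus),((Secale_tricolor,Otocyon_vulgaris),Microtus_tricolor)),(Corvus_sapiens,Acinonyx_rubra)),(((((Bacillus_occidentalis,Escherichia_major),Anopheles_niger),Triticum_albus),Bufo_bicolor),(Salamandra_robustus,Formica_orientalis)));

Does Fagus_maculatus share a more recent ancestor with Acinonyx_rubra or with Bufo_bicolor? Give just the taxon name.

The MRCA of Fagus_maculatus and Acinonyx_rubra subtends ((((Musca_rubra,Fagus_maculatus),Capsella_robustus),((Secale_tricolor,Otocyon_vulgaris),Microtus_tricolor)),(Corvus_sapiens,Acinonyx_rubra)) (8 taxa).
The MRCA of Fagus_maculatus and Bufo_bicolor is the root, subtending the entire tree (15 taxa).
The first is nested inside the second, so Fagus_maculatus shares a more recent common ancestor with Acinonyx_rubra.

Acinonyx_rubra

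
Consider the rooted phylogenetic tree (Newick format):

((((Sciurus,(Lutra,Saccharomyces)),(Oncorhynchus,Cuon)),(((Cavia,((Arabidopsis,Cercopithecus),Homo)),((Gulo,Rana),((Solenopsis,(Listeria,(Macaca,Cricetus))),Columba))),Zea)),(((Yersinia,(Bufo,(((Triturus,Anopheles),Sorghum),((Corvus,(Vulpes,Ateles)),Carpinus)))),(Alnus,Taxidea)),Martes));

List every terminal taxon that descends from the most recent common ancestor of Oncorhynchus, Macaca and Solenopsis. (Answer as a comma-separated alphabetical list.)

Tracing Oncorhynchus: it sits inside (Oncorhynchus,Cuon).
Tracing Macaca: it sits inside (Macaca,Cricetus).
Tracing Solenopsis: it sits inside (Solenopsis,(Listeria,(Macaca,Cricetus))).
The smallest clade enclosing all 3 is (((Sciurus,(Lutra,Saccharomyces)),(Oncorhynchus,Cuon)),(((Cavia,((Arabidopsis,Cercopithecus),Homo)),((Gulo,Rana),((Solenopsis,(Listeria,(Macaca,Cricetus))),Columba))),Zea)); the answer is its 17 terminal taxa in alphabetical order.

Arabidopsis, Cavia, Cercopithecus, Columba, Cricetus, Cuon, Gulo, Homo, Listeria, Lutra, Macaca, Oncorhynchus, Rana, Saccharomyces, Sciurus, Solenopsis, Zea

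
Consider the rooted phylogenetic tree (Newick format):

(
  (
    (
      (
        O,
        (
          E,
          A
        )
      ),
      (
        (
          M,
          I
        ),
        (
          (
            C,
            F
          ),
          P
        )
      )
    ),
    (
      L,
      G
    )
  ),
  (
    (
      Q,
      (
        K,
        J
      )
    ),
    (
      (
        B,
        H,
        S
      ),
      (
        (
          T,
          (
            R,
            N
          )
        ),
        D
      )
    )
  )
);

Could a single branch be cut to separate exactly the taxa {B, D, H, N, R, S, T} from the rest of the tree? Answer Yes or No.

The most recent common ancestor of these taxa subtends ((B,H,S),((T,(R,N)),D)).
That clade has exactly 7 tips — every listed taxon and nothing else — so the group is monophyletic.

Yes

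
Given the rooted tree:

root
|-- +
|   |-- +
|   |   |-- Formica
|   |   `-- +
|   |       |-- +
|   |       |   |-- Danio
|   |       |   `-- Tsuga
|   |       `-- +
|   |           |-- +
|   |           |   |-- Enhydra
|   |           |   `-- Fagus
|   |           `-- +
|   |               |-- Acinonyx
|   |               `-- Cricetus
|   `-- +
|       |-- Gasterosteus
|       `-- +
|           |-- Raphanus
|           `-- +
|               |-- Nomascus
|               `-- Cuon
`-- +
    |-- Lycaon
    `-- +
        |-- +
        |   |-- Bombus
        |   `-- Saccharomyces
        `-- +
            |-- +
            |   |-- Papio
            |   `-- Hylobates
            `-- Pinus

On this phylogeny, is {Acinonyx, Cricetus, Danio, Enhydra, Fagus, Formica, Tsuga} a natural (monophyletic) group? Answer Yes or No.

Yes

The most recent common ancestor of these taxa subtends (Formica,((Danio,Tsuga),((Enhydra,Fagus),(Acinonyx,Cricetus)))).
That clade has exactly 7 tips — every listed taxon and nothing else — so the group is monophyletic.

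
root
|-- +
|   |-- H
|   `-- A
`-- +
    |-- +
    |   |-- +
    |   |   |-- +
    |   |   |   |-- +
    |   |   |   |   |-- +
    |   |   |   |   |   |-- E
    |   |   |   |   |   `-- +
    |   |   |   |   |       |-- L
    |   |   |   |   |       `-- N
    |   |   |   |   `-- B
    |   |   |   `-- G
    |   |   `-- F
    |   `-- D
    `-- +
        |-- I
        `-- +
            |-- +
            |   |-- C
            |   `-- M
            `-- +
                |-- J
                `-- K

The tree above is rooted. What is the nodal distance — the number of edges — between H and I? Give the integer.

The MRCA of H and I is the root of the tree.
From H up to that node: 2 branches. From I up to the same node: 3 branches. Total: 2 + 3 = 5.

5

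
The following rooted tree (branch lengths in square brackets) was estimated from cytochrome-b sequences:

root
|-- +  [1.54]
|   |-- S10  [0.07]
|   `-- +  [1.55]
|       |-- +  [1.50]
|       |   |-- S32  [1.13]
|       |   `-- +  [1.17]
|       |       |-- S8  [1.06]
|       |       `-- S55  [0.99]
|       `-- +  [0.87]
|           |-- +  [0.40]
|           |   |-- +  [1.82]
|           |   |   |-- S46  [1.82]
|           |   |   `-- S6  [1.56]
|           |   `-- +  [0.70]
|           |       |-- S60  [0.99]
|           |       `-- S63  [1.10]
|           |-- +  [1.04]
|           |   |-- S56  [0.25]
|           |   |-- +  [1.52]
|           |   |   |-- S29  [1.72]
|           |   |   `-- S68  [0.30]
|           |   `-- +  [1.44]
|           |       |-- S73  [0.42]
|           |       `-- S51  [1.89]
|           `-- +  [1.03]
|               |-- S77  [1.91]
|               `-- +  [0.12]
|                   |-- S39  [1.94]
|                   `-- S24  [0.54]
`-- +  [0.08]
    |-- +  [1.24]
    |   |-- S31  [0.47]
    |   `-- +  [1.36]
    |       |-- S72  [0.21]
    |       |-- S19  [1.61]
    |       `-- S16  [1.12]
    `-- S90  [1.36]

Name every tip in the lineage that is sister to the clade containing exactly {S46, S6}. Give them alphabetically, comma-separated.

S60, S63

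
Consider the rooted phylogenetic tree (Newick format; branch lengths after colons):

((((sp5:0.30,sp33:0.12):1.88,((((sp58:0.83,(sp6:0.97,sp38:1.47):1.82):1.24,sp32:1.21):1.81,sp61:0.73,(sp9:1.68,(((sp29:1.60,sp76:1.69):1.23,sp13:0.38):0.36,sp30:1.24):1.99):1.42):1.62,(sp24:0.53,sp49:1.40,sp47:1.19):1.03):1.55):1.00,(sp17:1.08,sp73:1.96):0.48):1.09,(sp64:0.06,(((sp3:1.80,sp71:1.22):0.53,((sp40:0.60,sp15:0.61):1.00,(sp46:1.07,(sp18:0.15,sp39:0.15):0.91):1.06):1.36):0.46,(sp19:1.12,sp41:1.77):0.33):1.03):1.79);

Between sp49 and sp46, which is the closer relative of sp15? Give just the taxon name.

sp46

The MRCA of sp15 and sp46 subtends ((sp40,sp15),(sp46,(sp18,sp39))) (5 taxa).
The MRCA of sp15 and sp49 is the root, subtending the entire tree (27 taxa).
The first is nested inside the second, so sp15 shares a more recent common ancestor with sp46.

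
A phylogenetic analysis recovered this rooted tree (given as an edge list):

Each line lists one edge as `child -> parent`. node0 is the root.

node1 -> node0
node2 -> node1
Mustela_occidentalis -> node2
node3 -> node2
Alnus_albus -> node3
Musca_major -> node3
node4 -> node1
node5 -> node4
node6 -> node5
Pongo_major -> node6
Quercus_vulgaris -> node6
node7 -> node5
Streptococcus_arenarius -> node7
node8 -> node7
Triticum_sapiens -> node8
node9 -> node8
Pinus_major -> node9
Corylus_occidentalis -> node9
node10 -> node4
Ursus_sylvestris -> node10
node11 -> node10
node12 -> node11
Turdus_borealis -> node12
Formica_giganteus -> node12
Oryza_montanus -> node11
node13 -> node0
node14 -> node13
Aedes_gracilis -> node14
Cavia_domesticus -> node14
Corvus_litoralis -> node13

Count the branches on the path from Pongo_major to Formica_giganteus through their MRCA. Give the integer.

The MRCA of Pongo_major and Formica_giganteus is the node subtending (((Pongo_major,Quercus_vulgaris),(Streptococcus_arenarius,(Triticum_sapiens,(Pinus_major,Corylus_occidentalis)))),(Ursus_sylvestris,((Turdus_borealis,Formica_giganteus),Oryza_montanus))).
From Pongo_major up to that node: 3 branches. From Formica_giganteus up to the same node: 4 branches. Total: 3 + 4 = 7.

7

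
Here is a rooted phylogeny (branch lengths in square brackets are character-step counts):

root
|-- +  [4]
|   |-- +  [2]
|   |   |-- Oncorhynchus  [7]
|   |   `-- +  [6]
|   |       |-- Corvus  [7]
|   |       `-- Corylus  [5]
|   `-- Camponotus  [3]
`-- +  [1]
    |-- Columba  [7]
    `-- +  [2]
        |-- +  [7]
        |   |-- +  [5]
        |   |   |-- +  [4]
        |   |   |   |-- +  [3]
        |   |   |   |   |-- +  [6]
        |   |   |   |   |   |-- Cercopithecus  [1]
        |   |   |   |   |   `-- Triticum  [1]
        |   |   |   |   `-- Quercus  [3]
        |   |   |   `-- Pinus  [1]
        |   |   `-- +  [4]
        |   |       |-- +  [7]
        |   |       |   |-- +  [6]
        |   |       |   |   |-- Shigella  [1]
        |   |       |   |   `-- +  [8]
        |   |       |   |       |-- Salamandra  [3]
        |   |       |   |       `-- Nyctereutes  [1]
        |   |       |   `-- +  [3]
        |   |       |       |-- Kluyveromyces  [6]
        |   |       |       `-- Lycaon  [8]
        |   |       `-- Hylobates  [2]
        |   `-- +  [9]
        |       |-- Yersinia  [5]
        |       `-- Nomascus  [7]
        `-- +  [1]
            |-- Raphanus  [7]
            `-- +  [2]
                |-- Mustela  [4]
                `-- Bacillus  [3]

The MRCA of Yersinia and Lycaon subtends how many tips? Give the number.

12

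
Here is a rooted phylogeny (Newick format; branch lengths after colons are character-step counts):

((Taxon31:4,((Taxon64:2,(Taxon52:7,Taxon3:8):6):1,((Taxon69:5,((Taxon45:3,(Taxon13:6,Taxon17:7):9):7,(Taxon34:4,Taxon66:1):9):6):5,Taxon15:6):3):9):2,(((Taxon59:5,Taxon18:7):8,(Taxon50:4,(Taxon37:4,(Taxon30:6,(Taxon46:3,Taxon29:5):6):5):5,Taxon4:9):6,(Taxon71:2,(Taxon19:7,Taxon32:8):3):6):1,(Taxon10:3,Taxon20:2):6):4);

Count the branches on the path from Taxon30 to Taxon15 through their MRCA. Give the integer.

10

The MRCA of Taxon30 and Taxon15 is the root of the tree.
From Taxon30 up to that node: 6 branches. From Taxon15 up to the same node: 4 branches. Total: 6 + 4 = 10.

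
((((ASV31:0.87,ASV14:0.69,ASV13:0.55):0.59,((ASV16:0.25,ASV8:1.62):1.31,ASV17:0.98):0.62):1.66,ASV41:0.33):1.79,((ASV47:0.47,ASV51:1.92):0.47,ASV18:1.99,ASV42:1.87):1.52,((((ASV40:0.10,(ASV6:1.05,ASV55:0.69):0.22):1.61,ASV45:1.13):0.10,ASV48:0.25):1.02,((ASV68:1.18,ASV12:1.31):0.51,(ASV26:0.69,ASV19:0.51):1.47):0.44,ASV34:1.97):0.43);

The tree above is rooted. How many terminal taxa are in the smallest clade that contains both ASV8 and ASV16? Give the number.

2

The MRCA of ASV8 and ASV16 is the node subtending (ASV16,ASV8).
That clade contains 2 terminal taxa: ASV16, ASV8.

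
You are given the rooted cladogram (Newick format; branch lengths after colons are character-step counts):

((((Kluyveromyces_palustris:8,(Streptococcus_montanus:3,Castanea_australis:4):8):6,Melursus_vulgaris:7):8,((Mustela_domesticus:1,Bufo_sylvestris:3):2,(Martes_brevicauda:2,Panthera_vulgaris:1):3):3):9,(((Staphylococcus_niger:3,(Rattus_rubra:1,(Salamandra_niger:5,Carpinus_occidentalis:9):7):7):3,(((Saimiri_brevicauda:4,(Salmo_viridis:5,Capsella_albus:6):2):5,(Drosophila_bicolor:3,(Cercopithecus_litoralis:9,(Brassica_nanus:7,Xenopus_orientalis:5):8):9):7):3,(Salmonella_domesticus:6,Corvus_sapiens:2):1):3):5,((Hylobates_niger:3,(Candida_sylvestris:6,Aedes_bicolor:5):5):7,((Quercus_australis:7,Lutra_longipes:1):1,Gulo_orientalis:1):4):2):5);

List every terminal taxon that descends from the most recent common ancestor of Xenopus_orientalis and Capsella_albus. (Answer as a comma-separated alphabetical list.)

Tracing Xenopus_orientalis: it sits inside (Brassica_nanus,Xenopus_orientalis).
Tracing Capsella_albus: it sits inside (Salmo_viridis,Capsella_albus).
The smallest clade enclosing both is ((Saimiri_brevicauda,(Salmo_viridis,Capsella_albus)),(Drosophila_bicolor,(Cercopithecus_litoralis,(Brassica_nanus,Xenopus_orientalis)))); the answer is its 7 terminal taxa in alphabetical order.

Brassica_nanus, Capsella_albus, Cercopithecus_litoralis, Drosophila_bicolor, Saimiri_brevicauda, Salmo_viridis, Xenopus_orientalis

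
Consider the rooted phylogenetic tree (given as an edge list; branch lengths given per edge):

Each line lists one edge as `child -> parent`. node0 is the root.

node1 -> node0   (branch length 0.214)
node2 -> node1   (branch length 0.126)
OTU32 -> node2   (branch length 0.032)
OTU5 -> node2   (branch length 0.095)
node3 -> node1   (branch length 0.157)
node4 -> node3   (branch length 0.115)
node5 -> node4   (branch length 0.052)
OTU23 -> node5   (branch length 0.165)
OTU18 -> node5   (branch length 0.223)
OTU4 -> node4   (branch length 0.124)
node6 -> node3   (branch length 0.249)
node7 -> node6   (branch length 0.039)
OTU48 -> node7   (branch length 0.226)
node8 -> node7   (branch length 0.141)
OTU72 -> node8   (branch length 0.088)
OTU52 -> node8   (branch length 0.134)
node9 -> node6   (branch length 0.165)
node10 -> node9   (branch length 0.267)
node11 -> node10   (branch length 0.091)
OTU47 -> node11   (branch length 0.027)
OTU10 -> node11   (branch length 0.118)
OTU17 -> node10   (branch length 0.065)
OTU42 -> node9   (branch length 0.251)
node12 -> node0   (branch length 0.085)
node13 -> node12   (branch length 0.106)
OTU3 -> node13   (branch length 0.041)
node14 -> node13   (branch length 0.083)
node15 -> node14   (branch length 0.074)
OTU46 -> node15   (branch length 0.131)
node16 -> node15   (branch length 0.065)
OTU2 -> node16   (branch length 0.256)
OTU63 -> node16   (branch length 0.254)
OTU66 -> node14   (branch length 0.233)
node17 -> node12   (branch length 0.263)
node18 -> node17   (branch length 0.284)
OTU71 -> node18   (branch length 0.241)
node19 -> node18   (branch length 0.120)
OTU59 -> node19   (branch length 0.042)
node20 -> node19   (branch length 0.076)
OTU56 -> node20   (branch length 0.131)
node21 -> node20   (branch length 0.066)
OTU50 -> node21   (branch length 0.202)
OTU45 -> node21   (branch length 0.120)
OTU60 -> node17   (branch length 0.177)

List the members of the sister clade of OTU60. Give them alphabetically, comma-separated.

OTU60 attaches to the tree at the node subtending ((OTU71,(OTU59,(OTU56,(OTU50,OTU45)))),OTU60).
The other lineage descending from that same node — the sister group — is (OTU71,(OTU59,(OTU56,(OTU50,OTU45)))); its 5 tips in alphabetical order are the answer.

OTU45, OTU50, OTU56, OTU59, OTU71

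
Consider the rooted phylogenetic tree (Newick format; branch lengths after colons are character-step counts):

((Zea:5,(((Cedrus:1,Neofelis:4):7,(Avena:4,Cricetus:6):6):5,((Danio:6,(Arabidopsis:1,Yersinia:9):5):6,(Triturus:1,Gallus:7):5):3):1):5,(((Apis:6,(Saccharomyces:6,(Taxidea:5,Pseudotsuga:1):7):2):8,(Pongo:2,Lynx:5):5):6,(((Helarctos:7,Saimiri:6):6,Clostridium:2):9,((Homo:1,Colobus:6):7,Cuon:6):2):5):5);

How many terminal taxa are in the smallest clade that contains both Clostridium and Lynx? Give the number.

12

The MRCA of Clostridium and Lynx is the node subtending (((Apis,(Saccharomyces,(Taxidea,Pseudotsuga))),(Pongo,Lynx)),(((Helarctos,Saimiri),Clostridium),((Homo,Colobus),Cuon))).
That clade contains 12 terminal taxa: Apis, Clostridium, Colobus, Cuon, Helarctos, Homo, Lynx, Pongo, Pseudotsuga, Saccharomyces, Saimiri, Taxidea.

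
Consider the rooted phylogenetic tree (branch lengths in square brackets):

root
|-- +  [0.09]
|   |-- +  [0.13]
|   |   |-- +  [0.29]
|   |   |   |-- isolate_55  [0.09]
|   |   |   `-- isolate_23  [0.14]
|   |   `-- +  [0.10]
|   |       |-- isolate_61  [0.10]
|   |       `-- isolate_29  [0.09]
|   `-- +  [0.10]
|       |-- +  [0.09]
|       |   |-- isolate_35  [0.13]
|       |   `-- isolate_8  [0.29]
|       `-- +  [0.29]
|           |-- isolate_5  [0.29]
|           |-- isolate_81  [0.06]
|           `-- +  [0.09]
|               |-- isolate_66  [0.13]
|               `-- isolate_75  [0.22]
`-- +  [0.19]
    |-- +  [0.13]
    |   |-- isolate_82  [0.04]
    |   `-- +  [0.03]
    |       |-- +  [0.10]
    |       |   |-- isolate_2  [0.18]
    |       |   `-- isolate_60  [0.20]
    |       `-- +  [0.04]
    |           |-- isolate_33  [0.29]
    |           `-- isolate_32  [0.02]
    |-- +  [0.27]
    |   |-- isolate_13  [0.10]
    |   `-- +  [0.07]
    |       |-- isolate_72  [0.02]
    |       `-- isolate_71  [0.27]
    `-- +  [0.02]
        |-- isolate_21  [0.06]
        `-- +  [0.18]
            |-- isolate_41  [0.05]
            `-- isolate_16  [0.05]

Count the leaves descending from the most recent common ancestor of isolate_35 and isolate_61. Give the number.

The MRCA of isolate_35 and isolate_61 is the node subtending (((isolate_55,isolate_23),(isolate_61,isolate_29)),((isolate_35,isolate_8),(isolate_5,isolate_81,(isolate_66,isolate_75)))).
That clade contains 10 terminal taxa: isolate_23, isolate_29, isolate_35, isolate_5, isolate_55, isolate_61, isolate_66, isolate_75, isolate_8, isolate_81.

10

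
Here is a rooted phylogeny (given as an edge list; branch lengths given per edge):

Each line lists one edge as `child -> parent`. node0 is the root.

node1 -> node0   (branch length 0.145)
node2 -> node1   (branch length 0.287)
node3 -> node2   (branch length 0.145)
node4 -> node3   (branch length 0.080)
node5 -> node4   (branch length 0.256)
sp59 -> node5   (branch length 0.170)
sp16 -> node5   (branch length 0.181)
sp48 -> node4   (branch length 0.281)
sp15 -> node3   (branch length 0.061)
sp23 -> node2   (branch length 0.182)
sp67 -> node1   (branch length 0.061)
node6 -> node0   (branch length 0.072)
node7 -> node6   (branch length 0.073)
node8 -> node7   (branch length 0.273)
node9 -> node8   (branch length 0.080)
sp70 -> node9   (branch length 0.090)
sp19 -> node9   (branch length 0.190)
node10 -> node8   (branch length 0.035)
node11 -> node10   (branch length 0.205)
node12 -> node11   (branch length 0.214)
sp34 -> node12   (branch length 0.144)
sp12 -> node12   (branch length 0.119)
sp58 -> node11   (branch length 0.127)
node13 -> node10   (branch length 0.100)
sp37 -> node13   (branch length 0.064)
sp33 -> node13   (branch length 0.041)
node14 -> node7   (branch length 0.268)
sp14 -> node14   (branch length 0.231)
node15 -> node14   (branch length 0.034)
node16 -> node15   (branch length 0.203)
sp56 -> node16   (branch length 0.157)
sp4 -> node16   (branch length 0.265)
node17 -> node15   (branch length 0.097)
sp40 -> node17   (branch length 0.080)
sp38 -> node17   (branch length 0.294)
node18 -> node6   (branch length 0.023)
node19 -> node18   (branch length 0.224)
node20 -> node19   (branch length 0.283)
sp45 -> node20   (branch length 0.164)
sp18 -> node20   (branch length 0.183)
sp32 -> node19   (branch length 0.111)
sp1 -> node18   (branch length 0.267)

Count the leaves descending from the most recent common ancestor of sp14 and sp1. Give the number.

The MRCA of sp14 and sp1 is the node subtending ((((sp70,sp19),(((sp34,sp12),sp58),(sp37,sp33))),(sp14,((sp56,sp4),(sp40,sp38)))),(((sp45,sp18),sp32),sp1)).
That clade contains 16 terminal taxa: sp1, sp12, sp14, sp18, sp19, sp32, sp33, sp34, sp37, sp38, sp4, sp40, sp45, sp56, sp58, sp70.

16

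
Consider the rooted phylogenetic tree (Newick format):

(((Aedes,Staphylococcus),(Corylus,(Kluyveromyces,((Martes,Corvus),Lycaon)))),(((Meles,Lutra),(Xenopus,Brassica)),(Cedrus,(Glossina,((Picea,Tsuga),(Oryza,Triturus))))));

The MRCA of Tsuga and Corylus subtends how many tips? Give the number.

17

The MRCA of Tsuga and Corylus is the root, so the clade is the entire tree.
That clade contains 17 terminal taxa: Aedes, Brassica, Cedrus, Corvus, Corylus, Glossina, Kluyveromyces, Lutra, Lycaon, Martes, Meles, Oryza, Picea, Staphylococcus, Triturus, Tsuga, Xenopus.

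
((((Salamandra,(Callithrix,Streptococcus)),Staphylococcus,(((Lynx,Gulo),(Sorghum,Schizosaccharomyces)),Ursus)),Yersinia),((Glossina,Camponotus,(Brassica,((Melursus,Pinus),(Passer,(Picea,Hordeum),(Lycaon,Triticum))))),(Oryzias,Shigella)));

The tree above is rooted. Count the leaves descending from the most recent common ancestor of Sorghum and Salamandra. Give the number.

9

The MRCA of Sorghum and Salamandra is the node subtending ((Salamandra,(Callithrix,Streptococcus)),Staphylococcus,(((Lynx,Gulo),(Sorghum,Schizosaccharomyces)),Ursus)).
That clade contains 9 terminal taxa: Callithrix, Gulo, Lynx, Salamandra, Schizosaccharomyces, Sorghum, Staphylococcus, Streptococcus, Ursus.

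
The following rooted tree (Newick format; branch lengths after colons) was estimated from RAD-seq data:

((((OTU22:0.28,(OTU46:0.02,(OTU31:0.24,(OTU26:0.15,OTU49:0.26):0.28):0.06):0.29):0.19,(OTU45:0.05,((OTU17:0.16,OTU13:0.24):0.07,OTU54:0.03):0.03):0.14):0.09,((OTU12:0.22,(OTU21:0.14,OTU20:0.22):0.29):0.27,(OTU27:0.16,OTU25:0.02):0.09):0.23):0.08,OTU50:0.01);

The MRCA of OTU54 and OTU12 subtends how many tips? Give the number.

14

The MRCA of OTU54 and OTU12 is the node subtending (((OTU22,(OTU46,(OTU31,(OTU26,OTU49)))),(OTU45,((OTU17,OTU13),OTU54))),((OTU12,(OTU21,OTU20)),(OTU27,OTU25))).
That clade contains 14 terminal taxa: OTU12, OTU13, OTU17, OTU20, OTU21, OTU22, OTU25, OTU26, OTU27, OTU31, OTU45, OTU46, OTU49, OTU54.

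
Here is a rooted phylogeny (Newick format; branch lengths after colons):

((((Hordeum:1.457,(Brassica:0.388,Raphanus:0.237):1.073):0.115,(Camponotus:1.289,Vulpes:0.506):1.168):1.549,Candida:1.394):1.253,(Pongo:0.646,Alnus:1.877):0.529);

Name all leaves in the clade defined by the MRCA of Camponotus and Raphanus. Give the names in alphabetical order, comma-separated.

Brassica, Camponotus, Hordeum, Raphanus, Vulpes

Tracing Camponotus: it sits inside (Camponotus,Vulpes).
Tracing Raphanus: it sits inside (Brassica,Raphanus).
The smallest clade enclosing both is ((Hordeum,(Brassica,Raphanus)),(Camponotus,Vulpes)); the answer is its 5 terminal taxa in alphabetical order.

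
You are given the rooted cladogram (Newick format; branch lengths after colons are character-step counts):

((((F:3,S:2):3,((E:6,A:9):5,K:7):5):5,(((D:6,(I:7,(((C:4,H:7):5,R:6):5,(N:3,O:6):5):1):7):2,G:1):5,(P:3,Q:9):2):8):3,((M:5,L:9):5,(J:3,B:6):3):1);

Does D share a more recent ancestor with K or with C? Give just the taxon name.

C

The MRCA of D and C subtends (D,(I,(((C,H),R),(N,O)))) (7 taxa).
The MRCA of D and K subtends (((F,S),((E,A),K)),(((D,(I,(((C,H),R),(N,O)))),G),(P,Q))) (15 taxa).
The first is nested inside the second, so D shares a more recent common ancestor with C.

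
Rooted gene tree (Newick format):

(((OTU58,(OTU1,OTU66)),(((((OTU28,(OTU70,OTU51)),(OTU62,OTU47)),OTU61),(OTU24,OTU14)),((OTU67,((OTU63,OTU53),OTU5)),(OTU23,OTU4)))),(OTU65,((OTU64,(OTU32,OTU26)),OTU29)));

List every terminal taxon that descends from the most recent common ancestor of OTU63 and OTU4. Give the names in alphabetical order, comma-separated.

Tracing OTU63: it sits inside (OTU63,OTU53).
Tracing OTU4: it sits inside (OTU23,OTU4).
The smallest clade enclosing both is ((OTU67,((OTU63,OTU53),OTU5)),(OTU23,OTU4)); the answer is its 6 terminal taxa in alphabetical order.

OTU23, OTU4, OTU5, OTU53, OTU63, OTU67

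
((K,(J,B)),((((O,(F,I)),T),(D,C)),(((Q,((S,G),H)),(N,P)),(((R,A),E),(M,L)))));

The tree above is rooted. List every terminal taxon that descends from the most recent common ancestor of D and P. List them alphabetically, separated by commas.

A, C, D, E, F, G, H, I, L, M, N, O, P, Q, R, S, T

Tracing D: it sits inside (D,C).
Tracing P: it sits inside (N,P).
The smallest clade enclosing both is ((((O,(F,I)),T),(D,C)),(((Q,((S,G),H)),(N,P)),(((R,A),E),(M,L)))); the answer is its 17 terminal taxa in alphabetical order.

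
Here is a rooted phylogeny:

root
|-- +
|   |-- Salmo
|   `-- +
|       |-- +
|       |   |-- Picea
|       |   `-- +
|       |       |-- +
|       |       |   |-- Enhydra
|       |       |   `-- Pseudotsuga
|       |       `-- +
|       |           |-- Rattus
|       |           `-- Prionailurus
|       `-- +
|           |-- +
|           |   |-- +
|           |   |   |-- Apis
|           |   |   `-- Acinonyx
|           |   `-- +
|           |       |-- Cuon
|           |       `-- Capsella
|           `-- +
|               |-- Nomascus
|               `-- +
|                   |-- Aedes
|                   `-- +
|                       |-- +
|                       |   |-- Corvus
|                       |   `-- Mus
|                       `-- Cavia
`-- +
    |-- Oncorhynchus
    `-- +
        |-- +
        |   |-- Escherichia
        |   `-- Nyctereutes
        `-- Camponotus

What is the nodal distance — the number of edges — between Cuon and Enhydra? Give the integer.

The MRCA of Cuon and Enhydra is the node subtending ((Picea,((Enhydra,Pseudotsuga),(Rattus,Prionailurus))),(((Apis,Acinonyx),(Cuon,Capsella)),(Nomascus,(Aedes,((Corvus,Mus),Cavia))))).
From Cuon up to that node: 4 branches. From Enhydra up to the same node: 4 branches. Total: 4 + 4 = 8.

8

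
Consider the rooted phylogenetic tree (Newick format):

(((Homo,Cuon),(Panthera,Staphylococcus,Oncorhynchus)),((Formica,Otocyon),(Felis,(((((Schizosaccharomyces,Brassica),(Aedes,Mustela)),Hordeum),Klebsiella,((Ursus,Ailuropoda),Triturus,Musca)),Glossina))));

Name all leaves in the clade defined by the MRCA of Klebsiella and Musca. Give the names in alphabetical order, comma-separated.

Tracing Klebsiella: it sits inside ((((Schizosaccharomyces,Brassica),(Aedes,Mustela)),Hordeum),Klebsiella,((Ursus,Ailuropoda),Triturus,Musca)).
Tracing Musca: it sits inside ((Ursus,Ailuropoda),Triturus,Musca).
The smallest clade enclosing both is ((((Schizosaccharomyces,Brassica),(Aedes,Mustela)),Hordeum),Klebsiella,((Ursus,Ailuropoda),Triturus,Musca)); the answer is its 10 terminal taxa in alphabetical order.

Aedes, Ailuropoda, Brassica, Hordeum, Klebsiella, Musca, Mustela, Schizosaccharomyces, Triturus, Ursus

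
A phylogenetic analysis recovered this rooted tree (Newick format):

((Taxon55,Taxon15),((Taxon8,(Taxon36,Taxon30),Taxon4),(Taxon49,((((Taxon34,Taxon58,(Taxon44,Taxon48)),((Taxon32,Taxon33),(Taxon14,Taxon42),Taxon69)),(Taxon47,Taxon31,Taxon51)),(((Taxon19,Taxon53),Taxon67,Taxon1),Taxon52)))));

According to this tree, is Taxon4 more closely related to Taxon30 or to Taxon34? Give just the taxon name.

Taxon30

The MRCA of Taxon4 and Taxon30 subtends (Taxon8,(Taxon36,Taxon30),Taxon4) (4 taxa).
The MRCA of Taxon4 and Taxon34 subtends ((Taxon8,(Taxon36,Taxon30),Taxon4),(Taxon49,((((Taxon34,Taxon58,(Taxon44,Taxon48)),((Taxon32,Taxon33),(Taxon14,Taxon42),Taxon69)),(Taxon47,Taxon31,Taxon51)),(((Taxon19,Taxon53),Taxon67,Taxon1),Taxon52)))) (22 taxa).
The first is nested inside the second, so Taxon4 shares a more recent common ancestor with Taxon30.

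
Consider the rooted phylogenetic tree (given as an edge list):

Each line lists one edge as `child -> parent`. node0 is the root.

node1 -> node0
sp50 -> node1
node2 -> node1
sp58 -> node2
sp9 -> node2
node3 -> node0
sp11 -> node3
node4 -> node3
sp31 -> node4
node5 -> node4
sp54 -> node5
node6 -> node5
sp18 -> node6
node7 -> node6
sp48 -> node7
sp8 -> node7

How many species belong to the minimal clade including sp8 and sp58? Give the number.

9

The MRCA of sp8 and sp58 is the root, so the clade is the entire tree.
That clade contains 9 terminal taxa: sp11, sp18, sp31, sp48, sp50, sp54, sp58, sp8, sp9.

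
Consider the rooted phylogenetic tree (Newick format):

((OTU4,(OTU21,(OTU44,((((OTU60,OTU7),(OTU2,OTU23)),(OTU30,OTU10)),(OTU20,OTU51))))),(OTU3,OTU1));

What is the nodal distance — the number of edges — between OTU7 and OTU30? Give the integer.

5

The MRCA of OTU7 and OTU30 is the node subtending (((OTU60,OTU7),(OTU2,OTU23)),(OTU30,OTU10)).
From OTU7 up to that node: 3 branches. From OTU30 up to the same node: 2 branches. Total: 3 + 2 = 5.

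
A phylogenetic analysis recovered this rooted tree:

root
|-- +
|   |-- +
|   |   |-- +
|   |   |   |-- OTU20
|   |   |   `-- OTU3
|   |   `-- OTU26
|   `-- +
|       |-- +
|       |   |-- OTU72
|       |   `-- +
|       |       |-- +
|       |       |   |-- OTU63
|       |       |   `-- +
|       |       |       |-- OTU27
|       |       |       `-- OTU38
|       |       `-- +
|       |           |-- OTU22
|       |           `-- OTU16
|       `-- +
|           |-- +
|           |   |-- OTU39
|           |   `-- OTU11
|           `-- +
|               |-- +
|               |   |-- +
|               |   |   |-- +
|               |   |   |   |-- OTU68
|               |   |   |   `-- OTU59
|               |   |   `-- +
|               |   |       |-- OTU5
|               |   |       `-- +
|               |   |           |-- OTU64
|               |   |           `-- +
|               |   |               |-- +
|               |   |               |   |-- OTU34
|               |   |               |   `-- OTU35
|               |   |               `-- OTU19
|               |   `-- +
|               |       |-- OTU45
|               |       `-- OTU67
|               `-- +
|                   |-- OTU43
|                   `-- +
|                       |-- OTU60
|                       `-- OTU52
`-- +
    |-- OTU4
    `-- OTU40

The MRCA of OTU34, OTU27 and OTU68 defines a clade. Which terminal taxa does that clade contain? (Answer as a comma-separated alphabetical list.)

Tracing OTU34: it sits inside (OTU34,OTU35).
Tracing OTU27: it sits inside (OTU27,OTU38).
Tracing OTU68: it sits inside (OTU68,OTU59).
The smallest clade enclosing all 3 is ((OTU72,((OTU63,(OTU27,OTU38)),(OTU22,OTU16))),((OTU39,OTU11),((((OTU68,OTU59),(OTU5,(OTU64,((OTU34,OTU35),OTU19)))),(OTU45,OTU67)),(OTU43,(OTU60,OTU52))))); the answer is its 20 terminal taxa in alphabetical order.

OTU11, OTU16, OTU19, OTU22, OTU27, OTU34, OTU35, OTU38, OTU39, OTU43, OTU45, OTU5, OTU52, OTU59, OTU60, OTU63, OTU64, OTU67, OTU68, OTU72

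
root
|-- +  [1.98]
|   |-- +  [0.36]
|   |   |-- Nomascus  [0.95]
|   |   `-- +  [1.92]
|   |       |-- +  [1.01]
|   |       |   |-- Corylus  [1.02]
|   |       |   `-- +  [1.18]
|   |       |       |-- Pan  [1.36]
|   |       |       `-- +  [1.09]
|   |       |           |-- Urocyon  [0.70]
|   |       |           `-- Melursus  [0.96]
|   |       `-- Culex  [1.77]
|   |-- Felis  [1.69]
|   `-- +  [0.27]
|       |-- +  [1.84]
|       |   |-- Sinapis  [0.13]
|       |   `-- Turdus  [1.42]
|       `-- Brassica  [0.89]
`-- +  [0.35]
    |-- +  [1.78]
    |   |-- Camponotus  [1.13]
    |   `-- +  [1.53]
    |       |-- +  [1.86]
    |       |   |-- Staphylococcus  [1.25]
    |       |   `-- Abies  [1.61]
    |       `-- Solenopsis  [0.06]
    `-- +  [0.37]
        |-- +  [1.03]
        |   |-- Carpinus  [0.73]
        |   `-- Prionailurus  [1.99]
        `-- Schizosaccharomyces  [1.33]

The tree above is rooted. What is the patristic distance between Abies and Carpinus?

The path runs Abies → … → MRCA → … → Carpinus; the MRCA is the node subtending ((Camponotus,((Staphylococcus,Abies),Solenopsis)),((Carpinus,Prionailurus),Schizosaccharomyces)).
Branch lengths along that path: 1.61 + 1.86 + 1.53 + 1.78 + 0.37 + 1.03 + 0.73 = 8.91.

8.91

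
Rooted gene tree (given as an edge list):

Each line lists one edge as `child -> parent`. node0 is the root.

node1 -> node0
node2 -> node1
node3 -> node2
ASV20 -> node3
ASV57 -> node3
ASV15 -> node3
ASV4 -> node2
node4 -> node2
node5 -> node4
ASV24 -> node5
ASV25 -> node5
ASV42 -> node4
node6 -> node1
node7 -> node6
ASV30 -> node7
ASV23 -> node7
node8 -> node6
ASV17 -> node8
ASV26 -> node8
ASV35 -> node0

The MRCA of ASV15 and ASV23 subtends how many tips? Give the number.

11

The MRCA of ASV15 and ASV23 is the node subtending (((ASV20,ASV57,ASV15),ASV4,((ASV24,ASV25),ASV42)),((ASV30,ASV23),(ASV17,ASV26))).
That clade contains 11 terminal taxa: ASV15, ASV17, ASV20, ASV23, ASV24, ASV25, ASV26, ASV30, ASV4, ASV42, ASV57.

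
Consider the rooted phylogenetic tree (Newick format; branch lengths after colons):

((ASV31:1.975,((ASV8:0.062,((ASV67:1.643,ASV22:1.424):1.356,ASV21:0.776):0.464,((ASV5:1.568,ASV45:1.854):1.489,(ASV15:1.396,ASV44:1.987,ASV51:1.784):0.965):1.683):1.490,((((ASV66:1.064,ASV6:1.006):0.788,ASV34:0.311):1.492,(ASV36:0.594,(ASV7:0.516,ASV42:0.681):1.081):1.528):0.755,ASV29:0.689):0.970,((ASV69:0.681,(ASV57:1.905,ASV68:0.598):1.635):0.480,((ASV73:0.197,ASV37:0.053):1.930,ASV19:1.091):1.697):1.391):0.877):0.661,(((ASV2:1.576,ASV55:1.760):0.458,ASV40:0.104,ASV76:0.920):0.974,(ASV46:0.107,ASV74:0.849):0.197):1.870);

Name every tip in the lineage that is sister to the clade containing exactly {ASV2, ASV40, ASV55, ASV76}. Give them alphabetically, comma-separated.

ASV46, ASV74

The clade containing exactly {ASV2, ASV40, ASV55, ASV76} attaches to the tree at the node subtending (((ASV2,ASV55),ASV40,ASV76),(ASV46,ASV74)).
The other lineage descending from that same node — the sister group — is (ASV46,ASV74); its 2 tips in alphabetical order are the answer.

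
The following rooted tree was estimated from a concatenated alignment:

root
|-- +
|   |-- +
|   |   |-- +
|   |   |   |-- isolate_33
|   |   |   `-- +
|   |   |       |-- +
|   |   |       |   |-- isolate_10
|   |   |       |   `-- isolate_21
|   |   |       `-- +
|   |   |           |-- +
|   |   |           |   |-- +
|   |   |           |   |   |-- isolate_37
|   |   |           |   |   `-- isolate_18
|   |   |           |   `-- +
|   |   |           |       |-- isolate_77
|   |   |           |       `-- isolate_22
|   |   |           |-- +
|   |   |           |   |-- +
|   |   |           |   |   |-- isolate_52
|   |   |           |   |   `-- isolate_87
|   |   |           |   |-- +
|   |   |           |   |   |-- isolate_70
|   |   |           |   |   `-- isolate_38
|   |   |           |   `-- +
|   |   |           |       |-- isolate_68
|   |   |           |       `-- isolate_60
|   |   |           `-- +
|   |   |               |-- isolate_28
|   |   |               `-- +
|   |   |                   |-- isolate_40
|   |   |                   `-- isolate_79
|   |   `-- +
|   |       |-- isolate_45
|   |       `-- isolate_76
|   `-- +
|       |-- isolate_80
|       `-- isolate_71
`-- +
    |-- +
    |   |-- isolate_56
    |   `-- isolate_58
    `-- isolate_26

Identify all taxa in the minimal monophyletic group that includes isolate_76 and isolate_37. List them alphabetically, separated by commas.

Tracing isolate_76: it sits inside (isolate_45,isolate_76).
Tracing isolate_37: it sits inside (isolate_37,isolate_18).
The smallest clade enclosing both is ((isolate_33,((isolate_10,isolate_21),(((isolate_37,isolate_18),(isolate_77,isolate_22)),((isolate_52,isolate_87),(isolate_70,isolate_38),(isolate_68,isolate_60)),(isolate_28,(isolate_40,isolate_79))))),(isolate_45,isolate_76)); the answer is its 18 terminal taxa in alphabetical order.

isolate_10, isolate_18, isolate_21, isolate_22, isolate_28, isolate_33, isolate_37, isolate_38, isolate_40, isolate_45, isolate_52, isolate_60, isolate_68, isolate_70, isolate_76, isolate_77, isolate_79, isolate_87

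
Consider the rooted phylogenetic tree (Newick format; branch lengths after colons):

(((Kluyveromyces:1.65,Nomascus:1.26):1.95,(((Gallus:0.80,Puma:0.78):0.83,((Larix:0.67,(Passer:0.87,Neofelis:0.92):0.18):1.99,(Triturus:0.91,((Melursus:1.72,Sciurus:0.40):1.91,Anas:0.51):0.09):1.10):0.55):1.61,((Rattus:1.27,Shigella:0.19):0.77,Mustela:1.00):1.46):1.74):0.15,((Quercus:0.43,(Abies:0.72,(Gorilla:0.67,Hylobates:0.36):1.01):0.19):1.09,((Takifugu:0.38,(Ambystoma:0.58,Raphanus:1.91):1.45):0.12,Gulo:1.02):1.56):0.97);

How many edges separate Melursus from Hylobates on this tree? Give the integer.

13

The MRCA of Melursus and Hylobates is the root of the tree.
From Melursus up to that node: 8 branches. From Hylobates up to the same node: 5 branches. Total: 8 + 5 = 13.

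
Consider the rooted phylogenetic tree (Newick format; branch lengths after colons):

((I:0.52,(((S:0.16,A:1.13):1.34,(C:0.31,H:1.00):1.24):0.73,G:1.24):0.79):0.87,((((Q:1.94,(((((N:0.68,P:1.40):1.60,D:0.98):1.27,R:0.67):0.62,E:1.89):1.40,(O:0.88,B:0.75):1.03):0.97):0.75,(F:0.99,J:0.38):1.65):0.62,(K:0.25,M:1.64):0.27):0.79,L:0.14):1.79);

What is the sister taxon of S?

S attaches to the tree at the node subtending (S,A).
The other lineage descending from that same node — the sister group — is the single tip A.

A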